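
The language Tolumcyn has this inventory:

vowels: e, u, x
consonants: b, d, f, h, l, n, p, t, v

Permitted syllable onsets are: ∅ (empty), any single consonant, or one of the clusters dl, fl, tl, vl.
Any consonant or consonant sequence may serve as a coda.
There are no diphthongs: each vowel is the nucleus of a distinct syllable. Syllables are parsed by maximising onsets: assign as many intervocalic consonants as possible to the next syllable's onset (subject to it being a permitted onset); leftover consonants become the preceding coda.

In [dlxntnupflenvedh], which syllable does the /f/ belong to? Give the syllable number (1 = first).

Nuclei (vowels): x, u, e, e → 4 syllables.
/x…u/ gap (V1→V2): /ntn/ — longest licit onset from the right is /n/, leaving /nt/ as coda.
/u…e/ gap (V2→V3): /pfl/ — longest licit onset from the right is /fl/, leaving /p/ as coda.
/e…e/ gap (V3→V4): /nv/ splits as /n/ + /v/ (/v/ is the longest suffix that is a licit onset).
Syllabification: dlxnt.nup.flen.vedh.
The /f/ is in the onset of syllable 3 (/flen/).

3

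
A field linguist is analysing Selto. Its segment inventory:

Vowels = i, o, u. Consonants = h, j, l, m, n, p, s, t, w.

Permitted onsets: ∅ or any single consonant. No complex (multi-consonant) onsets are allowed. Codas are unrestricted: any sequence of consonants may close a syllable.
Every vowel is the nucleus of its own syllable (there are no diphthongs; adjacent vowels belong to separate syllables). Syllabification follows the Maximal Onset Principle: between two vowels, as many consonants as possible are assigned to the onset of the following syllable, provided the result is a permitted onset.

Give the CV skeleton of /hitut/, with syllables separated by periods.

The vowels are i, u — 2 nuclei, so 2 syllables.
V1 /i/ – V2 /u/: /t/ → onset of the next syllable (single consonants are always licit onsets).
So the parse is hi.tut.
Mapping each syllable to C/V: /hi/ → CV, /tut/ → CVC.

CV.CVC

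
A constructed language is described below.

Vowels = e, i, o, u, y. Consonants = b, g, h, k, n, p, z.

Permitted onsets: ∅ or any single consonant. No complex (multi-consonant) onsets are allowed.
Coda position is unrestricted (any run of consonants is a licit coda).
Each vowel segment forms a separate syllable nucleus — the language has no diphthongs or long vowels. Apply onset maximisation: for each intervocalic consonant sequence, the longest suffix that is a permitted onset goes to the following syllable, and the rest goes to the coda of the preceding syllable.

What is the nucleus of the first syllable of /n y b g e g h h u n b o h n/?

y

Vowels present: y, e, u, o; each is a nucleus, giving 4 syllables.
The first nucleus (vowel 1 from the left) is /y/.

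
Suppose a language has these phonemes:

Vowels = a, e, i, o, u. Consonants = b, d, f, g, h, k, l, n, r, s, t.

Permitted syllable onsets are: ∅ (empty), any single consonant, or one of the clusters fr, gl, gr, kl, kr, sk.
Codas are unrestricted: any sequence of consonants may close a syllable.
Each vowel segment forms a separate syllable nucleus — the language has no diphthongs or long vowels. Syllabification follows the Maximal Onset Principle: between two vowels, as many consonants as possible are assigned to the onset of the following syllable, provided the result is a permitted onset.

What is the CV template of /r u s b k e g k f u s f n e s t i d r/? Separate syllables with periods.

Vowels present: u, e, u, e, i; each is a nucleus, giving 5 syllables.
Between /u/ (V1) and /e/ (V2): /sbk/ — longest licit onset from the right is /k/, leaving /sb/ as coda.
Between /e/ (V2) and /u/ (V3): cluster /gkf/ — the longest permitted-onset suffix is /f/; onset = /f/, preceding coda = /gk/.
Between /u/ (V3) and /e/ (V4): /sfn/ splits as /sf/ + /n/ (/n/ is the longest suffix that is a licit onset).
Between /e/ (V4) and /i/ (V5): /st/ splits as /s/ + /t/ (/t/ is the longest suffix that is a licit onset).
So the parse is rusb.kegk.fusf.nes.tidr.
Mapping each syllable to C/V: /rusb/ → CVCC, /kegk/ → CVCC, /fusf/ → CVCC, /nes/ → CVC, /tidr/ → CVCC.

CVCC.CVCC.CVCC.CVC.CVCC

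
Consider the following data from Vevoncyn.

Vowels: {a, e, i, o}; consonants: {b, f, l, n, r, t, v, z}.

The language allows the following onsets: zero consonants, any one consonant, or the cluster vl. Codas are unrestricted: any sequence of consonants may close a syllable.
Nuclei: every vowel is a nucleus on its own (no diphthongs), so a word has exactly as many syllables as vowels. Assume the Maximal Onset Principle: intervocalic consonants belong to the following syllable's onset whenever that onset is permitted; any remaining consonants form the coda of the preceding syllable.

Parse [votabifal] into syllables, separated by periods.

The vowels are o, a, i, a — 4 nuclei, so 4 syllables.
σ1/σ2 boundary: /t/ is a single consonant, so it becomes the next onset.
σ2/σ3 boundary: /b/ is a single consonant, so it becomes the next onset.
σ3/σ4 boundary: /f/ is a single consonant, so it becomes the next onset.

vo.ta.bi.fal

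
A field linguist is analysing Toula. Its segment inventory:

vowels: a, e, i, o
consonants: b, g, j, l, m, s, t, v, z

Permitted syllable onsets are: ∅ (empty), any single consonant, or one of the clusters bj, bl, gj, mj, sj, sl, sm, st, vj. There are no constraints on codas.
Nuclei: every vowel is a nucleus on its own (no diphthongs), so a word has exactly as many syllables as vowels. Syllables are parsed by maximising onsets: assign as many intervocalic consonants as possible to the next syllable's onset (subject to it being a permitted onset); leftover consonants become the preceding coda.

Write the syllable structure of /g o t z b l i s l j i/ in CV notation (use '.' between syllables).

CVCC.CCVCC.CV

Nuclei (vowels): o, i, i → 3 syllables.
Between /o/ (V1) and /i/ (V2): /tzbl/ — longest licit onset from the right is /bl/, leaving /tz/ as coda.
Between /i/ (V2) and /i/ (V3): /slj/; trying suffixes from longest down, /j/ is the first permitted one, so coda /sl/ | onset /j/.
Result: gotz.blisl.ji.
Mapping each syllable to C/V: /gotz/ → CVCC, /blisl/ → CCVCC, /ji/ → CV.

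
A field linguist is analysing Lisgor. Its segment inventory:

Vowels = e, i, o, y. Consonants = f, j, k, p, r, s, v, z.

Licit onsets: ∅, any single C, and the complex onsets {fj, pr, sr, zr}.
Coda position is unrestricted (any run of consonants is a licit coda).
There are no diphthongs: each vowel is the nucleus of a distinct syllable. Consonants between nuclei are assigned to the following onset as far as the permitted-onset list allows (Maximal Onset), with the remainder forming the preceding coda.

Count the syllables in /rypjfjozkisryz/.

4

The vowels are y, o, i, y — 4 nuclei, so 4 syllables.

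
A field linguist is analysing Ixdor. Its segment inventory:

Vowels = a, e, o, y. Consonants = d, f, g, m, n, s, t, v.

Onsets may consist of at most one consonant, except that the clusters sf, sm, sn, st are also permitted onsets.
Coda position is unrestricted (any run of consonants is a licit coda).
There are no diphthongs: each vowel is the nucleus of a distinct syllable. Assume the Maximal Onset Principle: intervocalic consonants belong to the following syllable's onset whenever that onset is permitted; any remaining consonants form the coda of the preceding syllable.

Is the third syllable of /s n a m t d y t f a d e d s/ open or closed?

open

Vowels present: a, y, a, e; each is a nucleus, giving 4 syllables.
σ1/σ2 boundary: /mtd/; trying suffixes from longest down, /d/ is the first permitted one, so coda /mt/ | onset /d/.
σ2/σ3 boundary: cluster /tf/ — the longest permitted-onset suffix is /f/; onset = /f/, preceding coda = /t/.
σ3/σ4 boundary: /d/ is a single consonant, so it becomes the next onset.
Syllabification: snamt.dyt.fa.deds.
Syllable 3 is /fa/; it ends in its nucleus with no coda, so it is open.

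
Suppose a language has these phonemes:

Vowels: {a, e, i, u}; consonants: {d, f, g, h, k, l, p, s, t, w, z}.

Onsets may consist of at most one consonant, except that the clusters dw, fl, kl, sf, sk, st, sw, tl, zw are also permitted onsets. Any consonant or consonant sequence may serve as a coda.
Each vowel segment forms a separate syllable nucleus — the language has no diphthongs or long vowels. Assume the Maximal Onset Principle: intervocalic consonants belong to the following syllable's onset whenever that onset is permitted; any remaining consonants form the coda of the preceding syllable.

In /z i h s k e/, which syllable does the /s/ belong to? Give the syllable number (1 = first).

Vowels present: i, e; each is a nucleus, giving 2 syllables.
σ1/σ2 boundary: /hsk/ splits as /h/ + /sk/ (/sk/ is the longest suffix that is a licit onset).
Putting it together: zih.ske.
The /s/ is in the onset of syllable 2 (/ske/).

2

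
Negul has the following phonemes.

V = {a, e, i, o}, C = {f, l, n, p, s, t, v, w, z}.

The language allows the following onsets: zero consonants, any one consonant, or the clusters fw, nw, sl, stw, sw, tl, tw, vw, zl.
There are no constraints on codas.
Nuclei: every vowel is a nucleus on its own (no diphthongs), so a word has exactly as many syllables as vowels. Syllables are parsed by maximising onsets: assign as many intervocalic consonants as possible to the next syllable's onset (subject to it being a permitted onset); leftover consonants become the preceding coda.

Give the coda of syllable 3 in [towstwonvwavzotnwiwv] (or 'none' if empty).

Nuclei (vowels): o, o, a, o, i → 5 syllables.
/o…o/ gap (V1→V2): cluster /wstw/ — the longest permitted-onset suffix is /stw/; onset = /stw/, preceding coda = /w/.
/o…a/ gap (V2→V3): /nvw/ — longest licit onset from the right is /vw/, leaving /n/ as coda.
/a…o/ gap (V3→V4): /vz/; trying suffixes from longest down, /z/ is the first permitted one, so coda /v/ | onset /z/.
/o…i/ gap (V4→V5): cluster /tnw/ — the longest permitted-onset suffix is /nw/; onset = /nw/, preceding coda = /t/.
So the parse is tow.stwon.vwav.zot.nwiwv.
Syllable 3 is /vwav/: onset /vw/, nucleus /a/, coda /v/.

v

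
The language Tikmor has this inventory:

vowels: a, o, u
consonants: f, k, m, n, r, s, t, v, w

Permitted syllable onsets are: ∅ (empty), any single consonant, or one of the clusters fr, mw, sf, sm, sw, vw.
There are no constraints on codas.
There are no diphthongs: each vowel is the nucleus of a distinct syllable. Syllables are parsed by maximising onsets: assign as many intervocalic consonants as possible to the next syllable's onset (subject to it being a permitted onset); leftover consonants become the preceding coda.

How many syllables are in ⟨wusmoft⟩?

2

Nuclei (vowels): u, o → 2 syllables.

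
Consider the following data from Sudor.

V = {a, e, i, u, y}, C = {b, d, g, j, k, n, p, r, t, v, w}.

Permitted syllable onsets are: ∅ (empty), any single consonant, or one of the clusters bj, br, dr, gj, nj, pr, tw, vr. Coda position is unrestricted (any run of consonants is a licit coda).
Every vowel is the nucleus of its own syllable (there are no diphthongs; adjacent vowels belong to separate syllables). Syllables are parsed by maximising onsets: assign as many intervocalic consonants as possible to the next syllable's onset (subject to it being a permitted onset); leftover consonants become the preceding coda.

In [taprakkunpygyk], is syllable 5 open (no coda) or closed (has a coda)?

closed

The vowels are a, a, u, y, y — 5 nuclei, so 5 syllables.
σ1/σ2 boundary: /pr/ — entire cluster is a permitted onset → onset /pr/, coda ∅.
σ2/σ3 boundary: cluster /kk/ — the longest permitted-onset suffix is /k/; onset = /k/, preceding coda = /k/.
σ3/σ4 boundary: /np/; trying suffixes from longest down, /p/ is the first permitted one, so coda /n/ | onset /p/.
σ4/σ5 boundary: /g/ is a single consonant, so it becomes the next onset.
Result: ta.prak.kun.py.gyk.
Syllable 5 is /gyk/ with coda /k/, so it is closed.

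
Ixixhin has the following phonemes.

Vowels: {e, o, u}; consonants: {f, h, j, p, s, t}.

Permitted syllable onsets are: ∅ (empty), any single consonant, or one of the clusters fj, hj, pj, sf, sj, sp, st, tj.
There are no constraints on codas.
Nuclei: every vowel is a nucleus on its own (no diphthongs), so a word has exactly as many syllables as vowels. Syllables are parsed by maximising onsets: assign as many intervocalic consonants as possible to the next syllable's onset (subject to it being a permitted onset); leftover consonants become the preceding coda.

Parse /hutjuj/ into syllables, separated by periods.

hu.tjuj

Nuclei (vowels): u, u → 2 syllables.
V1 /u/ – V2 /u/: /tj/ — entire cluster is a permitted onset → onset /tj/, coda ∅.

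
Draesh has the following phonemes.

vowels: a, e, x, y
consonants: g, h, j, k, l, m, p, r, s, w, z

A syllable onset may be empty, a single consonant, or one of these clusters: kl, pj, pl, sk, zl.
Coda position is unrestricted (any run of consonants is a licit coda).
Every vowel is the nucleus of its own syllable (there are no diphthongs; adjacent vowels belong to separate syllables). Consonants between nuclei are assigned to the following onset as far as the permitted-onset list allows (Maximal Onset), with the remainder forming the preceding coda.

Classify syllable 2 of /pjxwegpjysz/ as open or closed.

Vowels present: x, e, y; each is a nucleus, giving 3 syllables.
V1 /x/ – V2 /e/: /w/ → onset of the next syllable (single consonants are always licit onsets).
V2 /e/ – V3 /y/: /gpj/ — longest licit onset from the right is /pj/, leaving /g/ as coda.
Result: pjx.weg.pjysz.
Syllable 2 is /weg/ with coda /g/, so it is closed.

closed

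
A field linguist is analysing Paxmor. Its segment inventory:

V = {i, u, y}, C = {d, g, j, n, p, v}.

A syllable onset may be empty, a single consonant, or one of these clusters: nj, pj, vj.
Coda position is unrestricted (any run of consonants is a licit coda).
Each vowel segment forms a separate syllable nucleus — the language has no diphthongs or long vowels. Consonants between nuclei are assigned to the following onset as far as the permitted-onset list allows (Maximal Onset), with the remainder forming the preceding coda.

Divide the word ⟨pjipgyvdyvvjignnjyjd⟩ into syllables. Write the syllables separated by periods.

pjip.gyv.dyv.vjign.njyjd

The vowels are i, y, y, i, y — 5 nuclei, so 5 syllables.
Between /i/ (V1) and /y/ (V2): /pg/ splits as /p/ + /g/ (/g/ is the longest suffix that is a licit onset).
Between /y/ (V2) and /y/ (V3): cluster /vd/ — the longest permitted-onset suffix is /d/; onset = /d/, preceding coda = /v/.
Between /y/ (V3) and /i/ (V4): /vvj/ — longest licit onset from the right is /vj/, leaving /v/ as coda.
Between /i/ (V4) and /y/ (V5): /gnnj/ splits as /gn/ + /nj/ (/nj/ is the longest suffix that is a licit onset).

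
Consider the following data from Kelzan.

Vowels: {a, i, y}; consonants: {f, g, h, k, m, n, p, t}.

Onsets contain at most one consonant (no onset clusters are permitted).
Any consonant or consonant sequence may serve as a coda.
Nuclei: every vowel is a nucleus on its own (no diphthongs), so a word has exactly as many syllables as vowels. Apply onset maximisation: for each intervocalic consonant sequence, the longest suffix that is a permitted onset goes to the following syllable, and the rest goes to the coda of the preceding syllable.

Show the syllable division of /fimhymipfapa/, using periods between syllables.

fim.hy.mip.fa.pa

Vowels present: i, y, i, a, a; each is a nucleus, giving 5 syllables.
V1 /i/ – V2 /y/: /mh/ — longest licit onset from the right is /h/, leaving /m/ as coda.
V2 /y/ – V3 /i/: /m/ is a single consonant, so it becomes the next onset.
V3 /i/ – V4 /a/: /pf/ — longest licit onset from the right is /f/, leaving /p/ as coda.
V4 /a/ – V5 /a/: just /p/ — single C goes to the following onset.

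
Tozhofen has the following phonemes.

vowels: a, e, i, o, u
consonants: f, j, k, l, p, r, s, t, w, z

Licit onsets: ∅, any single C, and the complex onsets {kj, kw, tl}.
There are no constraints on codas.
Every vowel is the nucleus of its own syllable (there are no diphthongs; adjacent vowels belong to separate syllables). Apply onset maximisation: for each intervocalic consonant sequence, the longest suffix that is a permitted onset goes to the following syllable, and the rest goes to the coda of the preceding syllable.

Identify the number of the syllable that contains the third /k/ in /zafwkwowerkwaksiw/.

4

Vowels present: a, o, e, a, i; each is a nucleus, giving 5 syllables.
σ1/σ2 boundary: /fwkw/ — longest licit onset from the right is /kw/, leaving /fw/ as coda.
σ2/σ3 boundary: /w/ → onset of the next syllable (single consonants are always licit onsets).
σ3/σ4 boundary: /rkw/ — longest licit onset from the right is /kw/, leaving /r/ as coda.
σ4/σ5 boundary: /ks/; trying suffixes from longest down, /s/ is the first permitted one, so coda /k/ | onset /s/.
So the parse is zafw.kwo.wer.kwak.siw.
The third /k/ is in the coda of syllable 4 (/kwak/).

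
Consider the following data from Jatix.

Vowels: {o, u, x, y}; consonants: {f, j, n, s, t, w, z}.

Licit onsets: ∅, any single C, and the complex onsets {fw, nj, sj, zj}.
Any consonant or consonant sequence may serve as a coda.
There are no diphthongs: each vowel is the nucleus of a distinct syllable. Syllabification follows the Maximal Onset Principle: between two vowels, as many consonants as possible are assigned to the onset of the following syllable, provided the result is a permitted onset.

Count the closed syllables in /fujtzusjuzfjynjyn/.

The vowels are u, u, u, y, y — 5 nuclei, so 5 syllables.
/u…u/ gap (V1→V2): cluster /jtz/ — the longest permitted-onset suffix is /z/; onset = /z/, preceding coda = /jt/.
/u…u/ gap (V2→V3): /sj/ — entire cluster is a permitted onset → onset /sj/, coda ∅.
/u…y/ gap (V3→V4): /zfj/ splits as /zf/ + /j/ (/j/ is the longest suffix that is a licit onset).
/y…y/ gap (V4→V5): /nj/ is a licit onset in full, so it all attaches to the next syllable.
Syllabification: fujt.zu.sjuzf.jy.njyn.
Classifying each syllable: /fujt/ (closed), /zu/ (open), /sjuzf/ (closed), /jy/ (open), /njyn/ (closed).
Closed syllables: 3.

3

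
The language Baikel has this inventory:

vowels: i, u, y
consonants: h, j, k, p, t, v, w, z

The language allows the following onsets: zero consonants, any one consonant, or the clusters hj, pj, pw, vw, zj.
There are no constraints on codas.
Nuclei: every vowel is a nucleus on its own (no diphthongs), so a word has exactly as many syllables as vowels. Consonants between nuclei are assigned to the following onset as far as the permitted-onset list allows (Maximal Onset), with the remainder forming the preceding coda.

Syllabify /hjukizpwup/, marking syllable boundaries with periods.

Vowels present: u, i, u; each is a nucleus, giving 3 syllables.
σ1/σ2 boundary: /k/ → onset of the next syllable (single consonants are always licit onsets).
σ2/σ3 boundary: cluster /zpw/ — the longest permitted-onset suffix is /pw/; onset = /pw/, preceding coda = /z/.

hju.kiz.pwup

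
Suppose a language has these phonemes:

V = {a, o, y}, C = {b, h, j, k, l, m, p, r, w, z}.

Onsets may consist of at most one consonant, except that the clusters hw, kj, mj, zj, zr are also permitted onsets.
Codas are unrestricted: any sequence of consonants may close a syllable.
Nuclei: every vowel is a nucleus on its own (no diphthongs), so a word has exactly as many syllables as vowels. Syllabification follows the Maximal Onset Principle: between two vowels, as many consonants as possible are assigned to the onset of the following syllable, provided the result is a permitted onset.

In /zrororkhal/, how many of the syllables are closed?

2

Nuclei (vowels): o, o, a → 3 syllables.
V1 /o/ – V2 /o/: /r/ is a single consonant, so it becomes the next onset.
V2 /o/ – V3 /a/: /rkh/ — longest licit onset from the right is /h/, leaving /rk/ as coda.
So the parse is zro.rork.hal.
Classifying each syllable: /zro/ (open), /rork/ (closed), /hal/ (closed).
Closed syllables: 2.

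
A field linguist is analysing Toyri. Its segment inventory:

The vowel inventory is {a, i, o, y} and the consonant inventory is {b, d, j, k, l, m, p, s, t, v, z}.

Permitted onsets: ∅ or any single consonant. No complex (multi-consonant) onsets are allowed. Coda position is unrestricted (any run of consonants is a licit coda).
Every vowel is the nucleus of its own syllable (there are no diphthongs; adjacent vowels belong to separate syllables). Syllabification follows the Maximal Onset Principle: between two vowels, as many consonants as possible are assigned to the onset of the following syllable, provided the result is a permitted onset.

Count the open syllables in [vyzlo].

The vowels are y, o — 2 nuclei, so 2 syllables.
V1 /y/ – V2 /o/: /zl/ — longest licit onset from the right is /l/, leaving /z/ as coda.
So the parse is vyz.lo.
Classifying each syllable: /vyz/ (closed), /lo/ (open).
Open syllables: 1.

1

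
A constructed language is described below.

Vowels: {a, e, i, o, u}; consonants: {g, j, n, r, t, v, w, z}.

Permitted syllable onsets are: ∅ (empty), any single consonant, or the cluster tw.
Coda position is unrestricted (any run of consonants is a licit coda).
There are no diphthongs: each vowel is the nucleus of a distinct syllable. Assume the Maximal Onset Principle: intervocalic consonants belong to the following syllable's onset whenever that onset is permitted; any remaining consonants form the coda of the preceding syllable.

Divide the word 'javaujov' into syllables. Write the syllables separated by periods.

ja.va.u.jov

Vowels present: a, a, u, o; each is a nucleus, giving 4 syllables.
V1 /a/ – V2 /a/: /v/ is a single consonant, so it becomes the next onset.
V2 /a/ – V3 /u/: no consonants, so the boundary falls immediately after /a/.
V3 /u/ – V4 /o/: /j/ is a single consonant, so it becomes the next onset.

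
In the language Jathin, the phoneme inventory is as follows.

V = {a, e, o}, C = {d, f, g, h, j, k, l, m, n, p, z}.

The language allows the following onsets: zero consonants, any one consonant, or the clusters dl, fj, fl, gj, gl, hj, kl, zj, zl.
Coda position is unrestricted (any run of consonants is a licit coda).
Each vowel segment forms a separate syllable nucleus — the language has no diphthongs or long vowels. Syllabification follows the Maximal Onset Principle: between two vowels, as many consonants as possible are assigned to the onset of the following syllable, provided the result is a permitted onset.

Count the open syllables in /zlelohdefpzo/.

Vowels present: e, o, e, o; each is a nucleus, giving 4 syllables.
Between /e/ (V1) and /o/ (V2): /l/ → onset of the next syllable (single consonants are always licit onsets).
Between /o/ (V2) and /e/ (V3): /hd/; trying suffixes from longest down, /d/ is the first permitted one, so coda /h/ | onset /d/.
Between /e/ (V3) and /o/ (V4): /fpz/ — longest licit onset from the right is /z/, leaving /fp/ as coda.
So the parse is zle.loh.defp.zo.
Classifying each syllable: /zle/ (open), /loh/ (closed), /defp/ (closed), /zo/ (open).
Open syllables: 2.

2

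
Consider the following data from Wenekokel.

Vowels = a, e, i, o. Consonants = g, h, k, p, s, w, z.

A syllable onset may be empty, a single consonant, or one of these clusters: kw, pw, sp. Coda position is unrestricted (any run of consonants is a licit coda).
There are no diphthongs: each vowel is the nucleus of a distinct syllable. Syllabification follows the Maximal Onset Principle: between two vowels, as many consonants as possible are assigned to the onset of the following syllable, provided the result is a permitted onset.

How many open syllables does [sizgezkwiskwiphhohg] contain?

0

Nuclei (vowels): i, e, i, i, o → 5 syllables.
V1 /i/ – V2 /e/: /zg/; trying suffixes from longest down, /g/ is the first permitted one, so coda /z/ | onset /g/.
V2 /e/ – V3 /i/: /zkw/; trying suffixes from longest down, /kw/ is the first permitted one, so coda /z/ | onset /kw/.
V3 /i/ – V4 /i/: /skw/ splits as /s/ + /kw/ (/kw/ is the longest suffix that is a licit onset).
V4 /i/ – V5 /o/: /phh/ splits as /ph/ + /h/ (/h/ is the longest suffix that is a licit onset).
So the parse is siz.gez.kwis.kwiph.hohg.
Classifying each syllable: /siz/ (closed), /gez/ (closed), /kwis/ (closed), /kwiph/ (closed), /hohg/ (closed).
Open syllables: 0.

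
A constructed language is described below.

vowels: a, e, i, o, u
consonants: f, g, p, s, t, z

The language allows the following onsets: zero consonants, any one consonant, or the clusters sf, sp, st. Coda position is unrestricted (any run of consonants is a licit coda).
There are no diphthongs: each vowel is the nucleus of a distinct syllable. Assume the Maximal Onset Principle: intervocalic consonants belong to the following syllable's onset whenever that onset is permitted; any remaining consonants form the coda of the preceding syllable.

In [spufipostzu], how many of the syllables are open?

The vowels are u, i, o, u — 4 nuclei, so 4 syllables.
/u…i/ gap (V1→V2): /f/ is a single consonant, so it becomes the next onset.
/i…o/ gap (V2→V3): /p/ → onset of the next syllable (single consonants are always licit onsets).
/o…u/ gap (V3→V4): /stz/; trying suffixes from longest down, /z/ is the first permitted one, so coda /st/ | onset /z/.
Result: spu.fi.post.zu.
Classifying each syllable: /spu/ (open), /fi/ (open), /post/ (closed), /zu/ (open).
Open syllables: 3.

3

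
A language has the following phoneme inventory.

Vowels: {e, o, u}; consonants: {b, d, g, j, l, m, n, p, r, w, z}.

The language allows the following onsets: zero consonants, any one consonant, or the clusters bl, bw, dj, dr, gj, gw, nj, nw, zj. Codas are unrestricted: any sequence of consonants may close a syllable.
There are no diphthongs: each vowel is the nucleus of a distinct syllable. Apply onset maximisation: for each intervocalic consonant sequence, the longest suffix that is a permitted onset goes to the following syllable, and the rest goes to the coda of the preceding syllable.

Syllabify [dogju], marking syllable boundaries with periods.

do.gju

Vowels present: o, u; each is a nucleus, giving 2 syllables.
Between /o/ (V1) and /u/ (V2): /gj/ is a licit onset in full, so it all attaches to the next syllable.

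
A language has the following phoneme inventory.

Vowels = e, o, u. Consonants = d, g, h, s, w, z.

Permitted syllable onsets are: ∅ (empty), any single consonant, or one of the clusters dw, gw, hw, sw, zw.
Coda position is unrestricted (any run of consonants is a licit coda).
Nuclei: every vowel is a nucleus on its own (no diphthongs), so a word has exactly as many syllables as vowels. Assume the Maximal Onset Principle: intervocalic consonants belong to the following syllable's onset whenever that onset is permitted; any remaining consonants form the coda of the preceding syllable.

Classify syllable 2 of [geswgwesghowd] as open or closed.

Nuclei (vowels): e, e, o → 3 syllables.
V1 /e/ – V2 /e/: /swgw/ — longest licit onset from the right is /gw/, leaving /sw/ as coda.
V2 /e/ – V3 /o/: /sgh/; trying suffixes from longest down, /h/ is the first permitted one, so coda /sg/ | onset /h/.
So the parse is gesw.gwesg.howd.
Syllable 2 is /gwesg/ with coda /sg/, so it is closed.

closed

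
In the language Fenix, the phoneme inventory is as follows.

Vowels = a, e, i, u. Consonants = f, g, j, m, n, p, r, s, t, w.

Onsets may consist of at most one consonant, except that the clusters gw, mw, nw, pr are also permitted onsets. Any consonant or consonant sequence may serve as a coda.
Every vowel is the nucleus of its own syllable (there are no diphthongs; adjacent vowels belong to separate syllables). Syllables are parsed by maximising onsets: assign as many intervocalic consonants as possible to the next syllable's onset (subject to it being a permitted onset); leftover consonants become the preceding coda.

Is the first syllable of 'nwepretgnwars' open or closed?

Vowels present: e, e, a; each is a nucleus, giving 3 syllables.
/e…e/ gap (V1→V2): /pr/ is a licit onset in full, so it all attaches to the next syllable.
/e…a/ gap (V2→V3): /tgnw/ splits as /tg/ + /nw/ (/nw/ is the longest suffix that is a licit onset).
Result: nwe.pretg.nwars.
Syllable 1 is /nwe/; it ends in its nucleus with no coda, so it is open.

open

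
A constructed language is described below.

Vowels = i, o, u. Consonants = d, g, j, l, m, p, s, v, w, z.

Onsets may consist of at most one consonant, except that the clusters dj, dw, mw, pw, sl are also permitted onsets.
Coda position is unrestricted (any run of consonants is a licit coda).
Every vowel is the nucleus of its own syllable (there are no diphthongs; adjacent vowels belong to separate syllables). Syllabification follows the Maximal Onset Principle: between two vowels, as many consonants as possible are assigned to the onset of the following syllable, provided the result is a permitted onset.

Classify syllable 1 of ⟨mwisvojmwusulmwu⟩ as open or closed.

closed

Vowels present: i, o, u, u, u; each is a nucleus, giving 5 syllables.
Between /i/ (V1) and /o/ (V2): /sv/ — longest licit onset from the right is /v/, leaving /s/ as coda.
Between /o/ (V2) and /u/ (V3): /jmw/; trying suffixes from longest down, /mw/ is the first permitted one, so coda /j/ | onset /mw/.
Between /u/ (V3) and /u/ (V4): /s/ is a single consonant, so it becomes the next onset.
Between /u/ (V4) and /u/ (V5): /lmw/; trying suffixes from longest down, /mw/ is the first permitted one, so coda /l/ | onset /mw/.
Syllabification: mwis.voj.mwu.sul.mwu.
Syllable 1 is /mwis/ with coda /s/, so it is closed.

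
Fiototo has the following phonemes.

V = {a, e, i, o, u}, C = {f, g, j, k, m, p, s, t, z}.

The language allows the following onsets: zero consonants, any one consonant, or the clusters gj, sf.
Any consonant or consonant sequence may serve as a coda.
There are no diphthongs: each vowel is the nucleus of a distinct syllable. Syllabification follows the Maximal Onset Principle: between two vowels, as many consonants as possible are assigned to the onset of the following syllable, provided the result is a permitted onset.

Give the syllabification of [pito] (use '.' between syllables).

Vowels present: i, o; each is a nucleus, giving 2 syllables.
V1 /i/ – V2 /o/: just /t/ — single C goes to the following onset.

pi.to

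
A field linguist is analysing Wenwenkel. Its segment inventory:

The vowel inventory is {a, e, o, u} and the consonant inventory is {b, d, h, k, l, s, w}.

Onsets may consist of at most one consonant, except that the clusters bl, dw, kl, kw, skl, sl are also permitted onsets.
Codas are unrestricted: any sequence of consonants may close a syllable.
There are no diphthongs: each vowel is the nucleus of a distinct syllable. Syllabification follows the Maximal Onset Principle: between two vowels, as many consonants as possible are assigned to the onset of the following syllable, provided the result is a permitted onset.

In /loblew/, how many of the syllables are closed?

1

The vowels are o, e — 2 nuclei, so 2 syllables.
σ1/σ2 boundary: /bl/ is a licit onset in full, so it all attaches to the next syllable.
Result: lo.blew.
Classifying each syllable: /lo/ (open), /blew/ (closed).
Closed syllables: 1.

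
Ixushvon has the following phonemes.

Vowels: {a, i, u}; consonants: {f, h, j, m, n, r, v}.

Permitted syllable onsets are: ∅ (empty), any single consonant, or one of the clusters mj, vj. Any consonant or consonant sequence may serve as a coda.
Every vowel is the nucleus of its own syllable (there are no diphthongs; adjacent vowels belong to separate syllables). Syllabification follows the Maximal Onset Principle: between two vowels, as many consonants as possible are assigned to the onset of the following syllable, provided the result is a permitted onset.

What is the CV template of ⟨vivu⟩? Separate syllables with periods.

CV.CV

The vowels are i, u — 2 nuclei, so 2 syllables.
V1 /i/ – V2 /u/: just /v/ — single C goes to the following onset.
Syllabification: vi.vu.
Mapping each syllable to C/V: /vi/ → CV, /vu/ → CV.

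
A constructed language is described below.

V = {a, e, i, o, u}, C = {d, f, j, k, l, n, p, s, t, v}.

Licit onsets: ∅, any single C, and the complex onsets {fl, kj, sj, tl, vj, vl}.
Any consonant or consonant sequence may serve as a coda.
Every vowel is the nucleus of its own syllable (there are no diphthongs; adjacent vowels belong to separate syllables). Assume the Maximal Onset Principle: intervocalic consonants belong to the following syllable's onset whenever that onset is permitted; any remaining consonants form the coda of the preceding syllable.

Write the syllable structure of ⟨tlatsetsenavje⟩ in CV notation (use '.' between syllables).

The vowels are a, e, e, a, e — 5 nuclei, so 5 syllables.
Between /a/ (V1) and /e/ (V2): /ts/; trying suffixes from longest down, /s/ is the first permitted one, so coda /t/ | onset /s/.
Between /e/ (V2) and /e/ (V3): /ts/ splits as /t/ + /s/ (/s/ is the longest suffix that is a licit onset).
Between /e/ (V3) and /a/ (V4): just /n/ — single C goes to the following onset.
Between /a/ (V4) and /e/ (V5): /vj/ — entire cluster is a permitted onset → onset /vj/, coda ∅.
Syllabification: tlat.set.se.na.vje.
Mapping each syllable to C/V: /tlat/ → CCVC, /set/ → CVC, /se/ → CV, /na/ → CV, /vje/ → CCV.

CCVC.CVC.CV.CV.CCV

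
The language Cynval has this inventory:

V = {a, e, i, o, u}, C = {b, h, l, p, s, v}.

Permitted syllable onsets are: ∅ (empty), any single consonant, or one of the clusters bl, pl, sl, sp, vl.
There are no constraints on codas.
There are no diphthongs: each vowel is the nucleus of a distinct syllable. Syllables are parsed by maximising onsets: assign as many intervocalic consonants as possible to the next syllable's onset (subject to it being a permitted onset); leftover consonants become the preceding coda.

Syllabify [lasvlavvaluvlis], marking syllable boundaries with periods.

las.vlav.va.lu.vlis

Nuclei (vowels): a, a, a, u, i → 5 syllables.
Between /a/ (V1) and /a/ (V2): /svl/ — longest licit onset from the right is /vl/, leaving /s/ as coda.
Between /a/ (V2) and /a/ (V3): /vv/ — longest licit onset from the right is /v/, leaving /v/ as coda.
Between /a/ (V3) and /u/ (V4): just /l/ — single C goes to the following onset.
Between /u/ (V4) and /i/ (V5): /vl/ — entire cluster is a permitted onset → onset /vl/, coda ∅.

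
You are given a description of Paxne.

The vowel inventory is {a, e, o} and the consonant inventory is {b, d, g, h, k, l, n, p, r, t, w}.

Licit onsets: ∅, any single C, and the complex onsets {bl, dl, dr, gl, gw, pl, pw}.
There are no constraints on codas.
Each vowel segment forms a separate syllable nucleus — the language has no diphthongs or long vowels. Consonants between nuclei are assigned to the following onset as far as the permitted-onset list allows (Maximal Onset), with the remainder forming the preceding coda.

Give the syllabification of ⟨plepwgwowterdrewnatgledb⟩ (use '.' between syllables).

plepw.gwow.ter.drew.nat.gledb

Vowels present: e, o, e, e, a, e; each is a nucleus, giving 6 syllables.
V1 /e/ – V2 /o/: /pwgw/ splits as /pw/ + /gw/ (/gw/ is the longest suffix that is a licit onset).
V2 /o/ – V3 /e/: /wt/; trying suffixes from longest down, /t/ is the first permitted one, so coda /w/ | onset /t/.
V3 /e/ – V4 /e/: /rdr/ splits as /r/ + /dr/ (/dr/ is the longest suffix that is a licit onset).
V4 /e/ – V5 /a/: /wn/ splits as /w/ + /n/ (/n/ is the longest suffix that is a licit onset).
V5 /a/ – V6 /e/: /tgl/; trying suffixes from longest down, /gl/ is the first permitted one, so coda /t/ | onset /gl/.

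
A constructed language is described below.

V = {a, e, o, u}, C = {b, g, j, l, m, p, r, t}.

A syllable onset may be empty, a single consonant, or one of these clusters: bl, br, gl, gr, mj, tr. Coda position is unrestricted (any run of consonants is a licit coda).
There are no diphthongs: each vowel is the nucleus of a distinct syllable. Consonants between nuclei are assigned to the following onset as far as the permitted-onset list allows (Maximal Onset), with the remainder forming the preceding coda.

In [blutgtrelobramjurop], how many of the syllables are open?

Vowels present: u, e, o, a, u, o; each is a nucleus, giving 6 syllables.
/u…e/ gap (V1→V2): cluster /tgtr/ — the longest permitted-onset suffix is /tr/; onset = /tr/, preceding coda = /tg/.
/e…o/ gap (V2→V3): /l/ → onset of the next syllable (single consonants are always licit onsets).
/o…a/ gap (V3→V4): /br/ — entire cluster is a permitted onset → onset /br/, coda ∅.
/a…u/ gap (V4→V5): /mj/ — entire cluster is a permitted onset → onset /mj/, coda ∅.
/u…o/ gap (V5→V6): /r/ is a single consonant, so it becomes the next onset.
Result: blutg.tre.lo.bra.mju.rop.
Classifying each syllable: /blutg/ (closed), /tre/ (open), /lo/ (open), /bra/ (open), /mju/ (open), /rop/ (closed).
Open syllables: 4.

4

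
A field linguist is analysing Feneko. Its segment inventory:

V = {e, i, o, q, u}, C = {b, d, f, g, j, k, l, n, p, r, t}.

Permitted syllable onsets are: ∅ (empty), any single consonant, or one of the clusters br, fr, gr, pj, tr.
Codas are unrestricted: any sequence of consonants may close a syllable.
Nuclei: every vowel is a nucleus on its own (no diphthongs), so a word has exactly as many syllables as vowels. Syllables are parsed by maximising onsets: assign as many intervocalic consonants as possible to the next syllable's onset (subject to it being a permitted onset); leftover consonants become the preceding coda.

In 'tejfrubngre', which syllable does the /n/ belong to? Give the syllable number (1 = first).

2

Nuclei (vowels): e, u, e → 3 syllables.
V1 /e/ – V2 /u/: /jfr/ — longest licit onset from the right is /fr/, leaving /j/ as coda.
V2 /u/ – V3 /e/: /bngr/ splits as /bn/ + /gr/ (/gr/ is the longest suffix that is a licit onset).
Putting it together: tej.frubn.gre.
The /n/ is in the coda of syllable 2 (/frubn/).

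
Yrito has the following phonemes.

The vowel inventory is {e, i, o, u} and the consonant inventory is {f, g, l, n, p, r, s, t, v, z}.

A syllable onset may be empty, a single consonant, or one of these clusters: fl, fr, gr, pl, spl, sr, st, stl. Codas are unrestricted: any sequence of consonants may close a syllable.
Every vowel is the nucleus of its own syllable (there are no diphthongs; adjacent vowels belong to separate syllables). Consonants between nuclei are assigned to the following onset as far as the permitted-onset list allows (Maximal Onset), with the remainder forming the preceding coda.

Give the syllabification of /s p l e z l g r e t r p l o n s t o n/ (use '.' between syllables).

Vowels present: e, e, o, o; each is a nucleus, giving 4 syllables.
V1 /e/ – V2 /e/: /zlgr/ — longest licit onset from the right is /gr/, leaving /zl/ as coda.
V2 /e/ – V3 /o/: cluster /trpl/ — the longest permitted-onset suffix is /pl/; onset = /pl/, preceding coda = /tr/.
V3 /o/ – V4 /o/: cluster /nst/ — the longest permitted-onset suffix is /st/; onset = /st/, preceding coda = /n/.

splezl.gretr.plon.ston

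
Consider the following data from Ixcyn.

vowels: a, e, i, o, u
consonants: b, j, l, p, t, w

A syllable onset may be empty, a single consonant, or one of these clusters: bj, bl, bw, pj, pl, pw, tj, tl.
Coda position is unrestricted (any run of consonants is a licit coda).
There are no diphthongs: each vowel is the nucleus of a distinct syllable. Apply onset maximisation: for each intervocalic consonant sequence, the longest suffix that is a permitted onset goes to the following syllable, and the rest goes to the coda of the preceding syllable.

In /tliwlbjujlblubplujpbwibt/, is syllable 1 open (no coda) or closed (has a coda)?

closed

Nuclei (vowels): i, u, u, u, i → 5 syllables.
/i…u/ gap (V1→V2): /wlbj/; trying suffixes from longest down, /bj/ is the first permitted one, so coda /wl/ | onset /bj/.
/u…u/ gap (V2→V3): /jlbl/ — longest licit onset from the right is /bl/, leaving /jl/ as coda.
/u…u/ gap (V3→V4): /bpl/ splits as /b/ + /pl/ (/pl/ is the longest suffix that is a licit onset).
/u…i/ gap (V4→V5): cluster /jpbw/ — the longest permitted-onset suffix is /bw/; onset = /bw/, preceding coda = /jp/.
Putting it together: tliwl.bjujl.blub.plujp.bwibt.
Syllable 1 is /tliwl/ with coda /wl/, so it is closed.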